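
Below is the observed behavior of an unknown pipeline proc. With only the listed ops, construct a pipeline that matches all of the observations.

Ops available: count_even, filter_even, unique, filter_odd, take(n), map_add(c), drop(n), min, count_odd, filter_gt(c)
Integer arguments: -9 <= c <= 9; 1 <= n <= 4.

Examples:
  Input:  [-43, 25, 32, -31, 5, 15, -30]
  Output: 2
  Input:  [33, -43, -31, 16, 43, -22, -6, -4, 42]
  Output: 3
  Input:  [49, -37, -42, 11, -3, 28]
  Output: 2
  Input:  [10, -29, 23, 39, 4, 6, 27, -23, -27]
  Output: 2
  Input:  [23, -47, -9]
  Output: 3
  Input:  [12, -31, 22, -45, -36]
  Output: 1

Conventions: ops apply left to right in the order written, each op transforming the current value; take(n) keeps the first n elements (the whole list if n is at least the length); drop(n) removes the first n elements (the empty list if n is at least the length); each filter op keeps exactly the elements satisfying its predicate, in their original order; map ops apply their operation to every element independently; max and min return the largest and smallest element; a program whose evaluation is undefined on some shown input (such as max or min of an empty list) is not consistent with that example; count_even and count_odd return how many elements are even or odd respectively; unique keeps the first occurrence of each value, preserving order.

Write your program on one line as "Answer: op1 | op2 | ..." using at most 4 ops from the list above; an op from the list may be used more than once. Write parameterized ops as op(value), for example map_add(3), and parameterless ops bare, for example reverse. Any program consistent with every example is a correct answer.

map_add(-6) | take(3) | filter_odd | count_odd

Check, running the answer program on each example:
  [-43, 25, 32, -31, 5, 15, -30] -> [-49, 19, 26, -37, -1, 9, -36] -> [-49, 19, 26] -> [-49, 19] -> 2
  [33, -43, -31, 16, 43, -22, -6, -4, 42] -> [27, -49, -37, 10, 37, -28, -12, -10, 36] -> [27, -49, -37] -> [27, -49, -37] -> 3
  [49, -37, -42, 11, -3, 28] -> [43, -43, -48, 5, -9, 22] -> [43, -43, -48] -> [43, -43] -> 2
  [10, -29, 23, 39, 4, 6, 27, -23, -27] -> [4, -35, 17, 33, -2, 0, 21, -29, -33] -> [4, -35, 17] -> [-35, 17] -> 2
  [23, -47, -9] -> [17, -53, -15] -> [17, -53, -15] -> [17, -53, -15] -> 3
  [12, -31, 22, -45, -36] -> [6, -37, 16, -51, -42] -> [6, -37, 16] -> [-37] -> 1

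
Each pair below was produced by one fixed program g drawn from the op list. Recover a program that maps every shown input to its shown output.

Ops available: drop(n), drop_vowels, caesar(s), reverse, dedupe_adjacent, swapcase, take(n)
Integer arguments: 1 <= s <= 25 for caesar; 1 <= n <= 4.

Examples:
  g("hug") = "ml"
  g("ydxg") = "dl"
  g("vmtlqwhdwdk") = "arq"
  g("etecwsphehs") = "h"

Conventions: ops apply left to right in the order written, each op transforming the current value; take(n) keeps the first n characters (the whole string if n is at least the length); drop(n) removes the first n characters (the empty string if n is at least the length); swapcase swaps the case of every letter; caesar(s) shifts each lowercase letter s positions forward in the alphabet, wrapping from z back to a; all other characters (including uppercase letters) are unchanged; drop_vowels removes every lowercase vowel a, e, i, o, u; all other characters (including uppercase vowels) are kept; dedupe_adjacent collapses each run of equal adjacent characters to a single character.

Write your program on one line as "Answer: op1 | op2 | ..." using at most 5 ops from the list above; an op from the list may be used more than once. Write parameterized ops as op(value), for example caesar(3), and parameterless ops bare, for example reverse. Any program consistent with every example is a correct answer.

take(4) | drop_vowels | caesar(11) | drop_vowels | caesar(20)

Check, running the answer program on each example:
  "hug" -> "hug" -> "hg" -> "sr" -> "sr" -> "ml"
  "ydxg" -> "ydxg" -> "ydxg" -> "joir" -> "jr" -> "dl"
  "vmtlqwhdwdk" -> "vmtl" -> "vmtl" -> "gxew" -> "gxw" -> "arq"
  "etecwsphehs" -> "etec" -> "tc" -> "en" -> "n" -> "h"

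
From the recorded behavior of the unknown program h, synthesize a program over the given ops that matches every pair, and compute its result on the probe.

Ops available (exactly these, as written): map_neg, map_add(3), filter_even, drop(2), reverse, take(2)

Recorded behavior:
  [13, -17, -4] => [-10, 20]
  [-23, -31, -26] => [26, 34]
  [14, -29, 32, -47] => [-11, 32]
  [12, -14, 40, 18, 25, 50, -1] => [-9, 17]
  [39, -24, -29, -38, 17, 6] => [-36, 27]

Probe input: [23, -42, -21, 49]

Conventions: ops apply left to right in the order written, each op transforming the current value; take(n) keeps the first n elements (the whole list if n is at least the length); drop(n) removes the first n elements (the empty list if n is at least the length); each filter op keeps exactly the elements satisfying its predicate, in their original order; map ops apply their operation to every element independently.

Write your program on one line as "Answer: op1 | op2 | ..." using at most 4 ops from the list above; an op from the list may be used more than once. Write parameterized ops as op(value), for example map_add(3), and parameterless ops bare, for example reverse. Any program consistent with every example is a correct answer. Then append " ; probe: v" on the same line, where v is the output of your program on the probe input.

take(2) | map_neg | map_add(3) ; probe: [-20, 45]

Check, running the answer program on each example:
  [13, -17, -4] -> [13, -17] -> [-13, 17] -> [-10, 20]
  [-23, -31, -26] -> [-23, -31] -> [23, 31] -> [26, 34]
  [14, -29, 32, -47] -> [14, -29] -> [-14, 29] -> [-11, 32]
  [12, -14, 40, 18, 25, 50, -1] -> [12, -14] -> [-12, 14] -> [-9, 17]
  [39, -24, -29, -38, 17, 6] -> [39, -24] -> [-39, 24] -> [-36, 27]
  probe: [23, -42, -21, 49] -> [23, -42] -> [-23, 42] -> [-20, 45]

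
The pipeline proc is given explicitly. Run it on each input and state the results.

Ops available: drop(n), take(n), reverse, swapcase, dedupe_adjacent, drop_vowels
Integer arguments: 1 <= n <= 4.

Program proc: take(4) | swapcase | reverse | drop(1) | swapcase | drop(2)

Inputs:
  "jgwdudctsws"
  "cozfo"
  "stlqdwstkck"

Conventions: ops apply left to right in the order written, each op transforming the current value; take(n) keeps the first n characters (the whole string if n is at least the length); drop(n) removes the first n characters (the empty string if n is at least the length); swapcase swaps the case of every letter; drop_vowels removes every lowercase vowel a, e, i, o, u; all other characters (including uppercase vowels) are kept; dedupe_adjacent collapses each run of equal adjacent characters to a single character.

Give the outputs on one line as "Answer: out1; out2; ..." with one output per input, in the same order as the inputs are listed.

"j"; "c"; "s"

Execution, op by op:
  "jgwdudctsws" -> "jgwd" -> "JGWD" -> "DWGJ" -> "WGJ" -> "wgj" -> "j"
  "cozfo" -> "cozf" -> "COZF" -> "FZOC" -> "ZOC" -> "zoc" -> "c"
  "stlqdwstkck" -> "stlq" -> "STLQ" -> "QLTS" -> "LTS" -> "lts" -> "s"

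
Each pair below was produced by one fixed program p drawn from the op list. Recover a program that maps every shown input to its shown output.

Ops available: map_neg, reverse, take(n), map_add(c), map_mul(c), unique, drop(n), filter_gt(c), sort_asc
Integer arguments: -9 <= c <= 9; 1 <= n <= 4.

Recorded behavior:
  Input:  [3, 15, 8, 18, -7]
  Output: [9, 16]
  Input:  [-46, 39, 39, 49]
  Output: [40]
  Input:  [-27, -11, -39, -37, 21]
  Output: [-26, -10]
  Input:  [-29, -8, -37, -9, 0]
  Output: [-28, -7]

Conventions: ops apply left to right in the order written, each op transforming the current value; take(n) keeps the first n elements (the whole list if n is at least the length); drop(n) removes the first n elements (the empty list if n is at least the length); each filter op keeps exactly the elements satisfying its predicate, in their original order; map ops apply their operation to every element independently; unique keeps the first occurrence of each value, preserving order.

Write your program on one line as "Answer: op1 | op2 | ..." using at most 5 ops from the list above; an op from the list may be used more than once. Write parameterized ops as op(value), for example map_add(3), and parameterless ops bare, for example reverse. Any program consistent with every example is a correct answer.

map_add(1) | take(3) | sort_asc | unique | drop(1)

Check, running the answer program on each example:
  [3, 15, 8, 18, -7] -> [4, 16, 9, 19, -6] -> [4, 16, 9] -> [4, 9, 16] -> [4, 9, 16] -> [9, 16]
  [-46, 39, 39, 49] -> [-45, 40, 40, 50] -> [-45, 40, 40] -> [-45, 40, 40] -> [-45, 40] -> [40]
  [-27, -11, -39, -37, 21] -> [-26, -10, -38, -36, 22] -> [-26, -10, -38] -> [-38, -26, -10] -> [-38, -26, -10] -> [-26, -10]
  [-29, -8, -37, -9, 0] -> [-28, -7, -36, -8, 1] -> [-28, -7, -36] -> [-36, -28, -7] -> [-36, -28, -7] -> [-28, -7]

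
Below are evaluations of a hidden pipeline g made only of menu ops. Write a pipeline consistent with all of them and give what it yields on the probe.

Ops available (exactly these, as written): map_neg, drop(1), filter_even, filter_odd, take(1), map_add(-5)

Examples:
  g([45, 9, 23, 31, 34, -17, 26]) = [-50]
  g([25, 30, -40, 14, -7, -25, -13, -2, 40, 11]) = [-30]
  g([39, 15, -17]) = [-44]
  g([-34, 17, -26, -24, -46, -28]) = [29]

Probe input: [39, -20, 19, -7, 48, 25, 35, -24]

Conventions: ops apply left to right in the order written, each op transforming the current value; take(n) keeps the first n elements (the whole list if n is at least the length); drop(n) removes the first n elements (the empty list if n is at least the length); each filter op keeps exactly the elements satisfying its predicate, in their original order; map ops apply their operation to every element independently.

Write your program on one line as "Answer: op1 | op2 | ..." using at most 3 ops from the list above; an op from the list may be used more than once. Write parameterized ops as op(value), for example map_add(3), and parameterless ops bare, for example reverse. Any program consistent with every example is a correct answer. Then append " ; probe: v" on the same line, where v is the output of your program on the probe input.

take(1) | map_neg | map_add(-5) ; probe: [-44]

Check, running the answer program on each example:
  [45, 9, 23, 31, 34, -17, 26] -> [45] -> [-45] -> [-50]
  [25, 30, -40, 14, -7, -25, -13, -2, 40, 11] -> [25] -> [-25] -> [-30]
  [39, 15, -17] -> [39] -> [-39] -> [-44]
  [-34, 17, -26, -24, -46, -28] -> [-34] -> [34] -> [29]
  probe: [39, -20, 19, -7, 48, 25, 35, -24] -> [39] -> [-39] -> [-44]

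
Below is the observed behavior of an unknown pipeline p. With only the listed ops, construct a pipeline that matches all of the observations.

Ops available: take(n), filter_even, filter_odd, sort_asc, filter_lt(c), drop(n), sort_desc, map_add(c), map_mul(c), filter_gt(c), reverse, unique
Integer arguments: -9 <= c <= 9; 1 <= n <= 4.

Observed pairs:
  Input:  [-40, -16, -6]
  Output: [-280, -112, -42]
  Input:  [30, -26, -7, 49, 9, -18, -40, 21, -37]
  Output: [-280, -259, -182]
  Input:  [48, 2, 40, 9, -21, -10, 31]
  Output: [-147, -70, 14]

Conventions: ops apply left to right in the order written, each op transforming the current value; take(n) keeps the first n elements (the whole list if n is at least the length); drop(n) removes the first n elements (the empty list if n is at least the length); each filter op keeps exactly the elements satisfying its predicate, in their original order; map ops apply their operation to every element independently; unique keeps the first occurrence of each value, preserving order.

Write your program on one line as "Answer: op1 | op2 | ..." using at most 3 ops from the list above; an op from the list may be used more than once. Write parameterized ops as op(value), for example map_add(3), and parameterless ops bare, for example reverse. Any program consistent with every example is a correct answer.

sort_asc | take(3) | map_mul(7)

Check, running the answer program on each example:
  [-40, -16, -6] -> [-40, -16, -6] -> [-40, -16, -6] -> [-280, -112, -42]
  [30, -26, -7, 49, 9, -18, -40, 21, -37] -> [-40, -37, -26, -18, -7, 9, 21, 30, 49] -> [-40, -37, -26] -> [-280, -259, -182]
  [48, 2, 40, 9, -21, -10, 31] -> [-21, -10, 2, 9, 31, 40, 48] -> [-21, -10, 2] -> [-147, -70, 14]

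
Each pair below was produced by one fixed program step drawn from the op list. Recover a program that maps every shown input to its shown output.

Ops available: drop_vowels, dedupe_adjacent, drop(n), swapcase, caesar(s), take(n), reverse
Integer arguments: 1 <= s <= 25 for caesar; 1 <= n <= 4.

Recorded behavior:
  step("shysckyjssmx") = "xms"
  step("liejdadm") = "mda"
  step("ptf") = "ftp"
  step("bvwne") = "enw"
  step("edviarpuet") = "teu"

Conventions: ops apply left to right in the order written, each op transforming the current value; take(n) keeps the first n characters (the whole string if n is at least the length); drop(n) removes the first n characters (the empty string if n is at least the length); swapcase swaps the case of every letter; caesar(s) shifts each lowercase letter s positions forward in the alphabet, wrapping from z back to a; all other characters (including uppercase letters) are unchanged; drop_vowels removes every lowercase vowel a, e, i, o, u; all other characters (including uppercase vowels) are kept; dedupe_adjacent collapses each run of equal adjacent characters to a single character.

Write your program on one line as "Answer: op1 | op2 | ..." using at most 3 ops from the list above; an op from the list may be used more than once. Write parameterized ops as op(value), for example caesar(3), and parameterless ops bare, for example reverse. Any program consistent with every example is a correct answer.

reverse | dedupe_adjacent | take(3)

Check, running the answer program on each example:
  "shysckyjssmx" -> "xmssjykcsyhs" -> "xmsjykcsyhs" -> "xms"
  "liejdadm" -> "mdadjeil" -> "mdadjeil" -> "mda"
  "ptf" -> "ftp" -> "ftp" -> "ftp"
  "bvwne" -> "enwvb" -> "enwvb" -> "enw"
  "edviarpuet" -> "teupraivde" -> "teupraivde" -> "teu"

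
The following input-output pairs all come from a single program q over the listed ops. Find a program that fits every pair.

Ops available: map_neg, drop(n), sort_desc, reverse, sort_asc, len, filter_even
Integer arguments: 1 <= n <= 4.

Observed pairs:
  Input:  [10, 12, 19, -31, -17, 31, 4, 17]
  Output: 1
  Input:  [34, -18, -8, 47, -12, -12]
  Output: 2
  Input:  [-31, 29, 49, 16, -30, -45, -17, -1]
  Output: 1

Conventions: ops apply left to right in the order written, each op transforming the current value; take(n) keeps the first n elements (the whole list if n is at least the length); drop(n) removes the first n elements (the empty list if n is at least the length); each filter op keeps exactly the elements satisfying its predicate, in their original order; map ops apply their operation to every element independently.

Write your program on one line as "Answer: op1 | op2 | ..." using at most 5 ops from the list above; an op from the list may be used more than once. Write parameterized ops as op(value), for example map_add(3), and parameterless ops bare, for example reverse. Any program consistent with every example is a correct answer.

drop(4) | sort_asc | filter_even | map_neg | len

Check, running the answer program on each example:
  [10, 12, 19, -31, -17, 31, 4, 17] -> [-17, 31, 4, 17] -> [-17, 4, 17, 31] -> [4] -> [-4] -> 1
  [34, -18, -8, 47, -12, -12] -> [-12, -12] -> [-12, -12] -> [-12, -12] -> [12, 12] -> 2
  [-31, 29, 49, 16, -30, -45, -17, -1] -> [-30, -45, -17, -1] -> [-45, -30, -17, -1] -> [-30] -> [30] -> 1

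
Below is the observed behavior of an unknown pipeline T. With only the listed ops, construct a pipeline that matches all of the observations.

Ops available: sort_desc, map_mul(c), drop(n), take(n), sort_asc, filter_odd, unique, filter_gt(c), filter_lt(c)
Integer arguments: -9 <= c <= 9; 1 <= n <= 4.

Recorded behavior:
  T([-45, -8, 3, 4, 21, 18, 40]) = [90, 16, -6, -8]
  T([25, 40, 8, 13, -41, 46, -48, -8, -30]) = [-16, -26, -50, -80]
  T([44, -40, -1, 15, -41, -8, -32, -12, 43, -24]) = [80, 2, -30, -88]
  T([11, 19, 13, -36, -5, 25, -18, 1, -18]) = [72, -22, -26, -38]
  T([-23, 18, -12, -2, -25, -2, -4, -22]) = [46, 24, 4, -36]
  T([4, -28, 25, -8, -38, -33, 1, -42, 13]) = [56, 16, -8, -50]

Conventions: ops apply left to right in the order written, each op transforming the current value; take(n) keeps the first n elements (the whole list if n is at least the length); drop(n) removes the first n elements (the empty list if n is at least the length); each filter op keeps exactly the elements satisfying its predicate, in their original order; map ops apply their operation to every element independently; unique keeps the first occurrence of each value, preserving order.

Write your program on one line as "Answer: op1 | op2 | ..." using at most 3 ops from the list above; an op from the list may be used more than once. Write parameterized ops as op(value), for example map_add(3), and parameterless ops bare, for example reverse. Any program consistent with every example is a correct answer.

take(4) | sort_asc | map_mul(-2)

Check, running the answer program on each example:
  [-45, -8, 3, 4, 21, 18, 40] -> [-45, -8, 3, 4] -> [-45, -8, 3, 4] -> [90, 16, -6, -8]
  [25, 40, 8, 13, -41, 46, -48, -8, -30] -> [25, 40, 8, 13] -> [8, 13, 25, 40] -> [-16, -26, -50, -80]
  [44, -40, -1, 15, -41, -8, -32, -12, 43, -24] -> [44, -40, -1, 15] -> [-40, -1, 15, 44] -> [80, 2, -30, -88]
  [11, 19, 13, -36, -5, 25, -18, 1, -18] -> [11, 19, 13, -36] -> [-36, 11, 13, 19] -> [72, -22, -26, -38]
  [-23, 18, -12, -2, -25, -2, -4, -22] -> [-23, 18, -12, -2] -> [-23, -12, -2, 18] -> [46, 24, 4, -36]
  [4, -28, 25, -8, -38, -33, 1, -42, 13] -> [4, -28, 25, -8] -> [-28, -8, 4, 25] -> [56, 16, -8, -50]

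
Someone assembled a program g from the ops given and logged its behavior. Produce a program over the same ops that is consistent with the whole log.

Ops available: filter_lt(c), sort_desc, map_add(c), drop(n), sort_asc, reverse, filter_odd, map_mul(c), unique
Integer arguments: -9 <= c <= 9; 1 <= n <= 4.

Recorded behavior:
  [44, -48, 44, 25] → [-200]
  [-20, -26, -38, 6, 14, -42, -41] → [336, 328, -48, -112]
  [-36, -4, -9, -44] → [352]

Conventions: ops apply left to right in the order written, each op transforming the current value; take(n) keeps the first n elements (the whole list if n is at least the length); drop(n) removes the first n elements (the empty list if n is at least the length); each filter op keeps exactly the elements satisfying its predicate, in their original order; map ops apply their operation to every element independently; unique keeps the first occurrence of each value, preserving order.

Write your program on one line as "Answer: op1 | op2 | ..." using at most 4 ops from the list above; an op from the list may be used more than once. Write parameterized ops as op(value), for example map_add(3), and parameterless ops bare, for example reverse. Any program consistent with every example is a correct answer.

drop(3) | map_mul(-8) | reverse | sort_desc

Check, running the answer program on each example:
  [44, -48, 44, 25] -> [25] -> [-200] -> [-200] -> [-200]
  [-20, -26, -38, 6, 14, -42, -41] -> [6, 14, -42, -41] -> [-48, -112, 336, 328] -> [328, 336, -112, -48] -> [336, 328, -48, -112]
  [-36, -4, -9, -44] -> [-44] -> [352] -> [352] -> [352]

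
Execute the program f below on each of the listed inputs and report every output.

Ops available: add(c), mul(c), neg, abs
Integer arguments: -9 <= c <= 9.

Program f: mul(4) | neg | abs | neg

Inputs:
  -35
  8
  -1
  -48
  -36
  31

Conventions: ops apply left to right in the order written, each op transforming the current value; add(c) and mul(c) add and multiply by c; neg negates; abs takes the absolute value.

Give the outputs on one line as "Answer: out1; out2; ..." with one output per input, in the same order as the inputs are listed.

Execution, op by op:
  -35 -> -140 -> 140 -> 140 -> -140
  8 -> 32 -> -32 -> 32 -> -32
  -1 -> -4 -> 4 -> 4 -> -4
  -48 -> -192 -> 192 -> 192 -> -192
  -36 -> -144 -> 144 -> 144 -> -144
  31 -> 124 -> -124 -> 124 -> -124

-140; -32; -4; -192; -144; -124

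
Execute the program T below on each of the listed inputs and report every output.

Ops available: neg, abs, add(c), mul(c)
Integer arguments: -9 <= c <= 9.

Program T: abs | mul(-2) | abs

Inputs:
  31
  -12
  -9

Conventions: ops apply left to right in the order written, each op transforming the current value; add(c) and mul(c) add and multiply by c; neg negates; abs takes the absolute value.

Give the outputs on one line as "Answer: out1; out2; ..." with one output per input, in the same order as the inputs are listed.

Execution, op by op:
  31 -> 31 -> -62 -> 62
  -12 -> 12 -> -24 -> 24
  -9 -> 9 -> -18 -> 18

62; 24; 18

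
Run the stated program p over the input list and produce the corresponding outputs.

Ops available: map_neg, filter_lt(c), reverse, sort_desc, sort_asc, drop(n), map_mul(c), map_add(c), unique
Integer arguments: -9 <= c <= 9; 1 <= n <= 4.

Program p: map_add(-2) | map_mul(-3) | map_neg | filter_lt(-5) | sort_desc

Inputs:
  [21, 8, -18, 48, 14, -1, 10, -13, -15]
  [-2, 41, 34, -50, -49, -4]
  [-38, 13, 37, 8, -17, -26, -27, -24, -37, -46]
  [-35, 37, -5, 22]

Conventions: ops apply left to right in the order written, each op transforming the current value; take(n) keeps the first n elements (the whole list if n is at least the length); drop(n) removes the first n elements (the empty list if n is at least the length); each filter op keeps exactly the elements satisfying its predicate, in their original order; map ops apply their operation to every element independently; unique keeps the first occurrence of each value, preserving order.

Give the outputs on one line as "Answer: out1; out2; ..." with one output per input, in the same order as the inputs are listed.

[-9, -45, -51, -60]; [-12, -18, -153, -156]; [-57, -78, -84, -87, -117, -120, -144]; [-21, -111]

Execution, op by op:
  [21, 8, -18, 48, 14, -1, 10, -13, -15] -> [19, 6, -20, 46, 12, -3, 8, -15, -17] -> [-57, -18, 60, -138, -36, 9, -24, 45, 51] -> [57, 18, -60, 138, 36, -9, 24, -45, -51] -> [-60, -9, -45, -51] -> [-9, -45, -51, -60]
  [-2, 41, 34, -50, -49, -4] -> [-4, 39, 32, -52, -51, -6] -> [12, -117, -96, 156, 153, 18] -> [-12, 117, 96, -156, -153, -18] -> [-12, -156, -153, -18] -> [-12, -18, -153, -156]
  [-38, 13, 37, 8, -17, -26, -27, -24, -37, -46] -> [-40, 11, 35, 6, -19, -28, -29, -26, -39, -48] -> [120, -33, -105, -18, 57, 84, 87, 78, 117, 144] -> [-120, 33, 105, 18, -57, -84, -87, -78, -117, -144] -> [-120, -57, -84, -87, -78, -117, -144] -> [-57, -78, -84, -87, -117, -120, -144]
  [-35, 37, -5, 22] -> [-37, 35, -7, 20] -> [111, -105, 21, -60] -> [-111, 105, -21, 60] -> [-111, -21] -> [-21, -111]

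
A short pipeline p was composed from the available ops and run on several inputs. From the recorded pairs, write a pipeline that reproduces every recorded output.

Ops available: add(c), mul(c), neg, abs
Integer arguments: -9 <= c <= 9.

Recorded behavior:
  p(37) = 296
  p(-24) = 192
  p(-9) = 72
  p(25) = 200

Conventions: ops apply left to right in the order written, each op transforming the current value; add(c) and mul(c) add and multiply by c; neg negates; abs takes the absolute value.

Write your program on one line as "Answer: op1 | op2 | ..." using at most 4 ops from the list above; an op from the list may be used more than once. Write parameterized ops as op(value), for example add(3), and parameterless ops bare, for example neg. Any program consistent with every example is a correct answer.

neg | mul(-8) | neg | abs

Check, running the answer program on each example:
  37 -> -37 -> 296 -> -296 -> 296
  -24 -> 24 -> -192 -> 192 -> 192
  -9 -> 9 -> -72 -> 72 -> 72
  25 -> -25 -> 200 -> -200 -> 200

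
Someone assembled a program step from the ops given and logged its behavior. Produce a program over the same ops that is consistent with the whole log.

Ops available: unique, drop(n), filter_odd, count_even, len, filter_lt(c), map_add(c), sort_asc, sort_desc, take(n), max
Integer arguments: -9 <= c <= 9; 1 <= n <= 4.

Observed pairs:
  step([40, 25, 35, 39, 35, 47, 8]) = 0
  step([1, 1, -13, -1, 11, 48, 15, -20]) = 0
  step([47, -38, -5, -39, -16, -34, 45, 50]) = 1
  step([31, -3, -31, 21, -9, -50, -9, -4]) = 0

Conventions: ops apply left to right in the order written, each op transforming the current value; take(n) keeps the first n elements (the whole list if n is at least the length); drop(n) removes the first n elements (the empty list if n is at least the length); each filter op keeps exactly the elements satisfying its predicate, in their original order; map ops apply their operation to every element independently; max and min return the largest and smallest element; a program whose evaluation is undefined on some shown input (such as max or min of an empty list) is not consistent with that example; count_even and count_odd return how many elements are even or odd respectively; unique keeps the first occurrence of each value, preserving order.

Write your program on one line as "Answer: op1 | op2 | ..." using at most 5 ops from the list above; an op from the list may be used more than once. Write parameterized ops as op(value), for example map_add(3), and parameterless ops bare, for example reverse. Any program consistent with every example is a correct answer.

take(3) | filter_lt(-4) | sort_desc | count_even

Check, running the answer program on each example:
  [40, 25, 35, 39, 35, 47, 8] -> [40, 25, 35] -> [] -> [] -> 0
  [1, 1, -13, -1, 11, 48, 15, -20] -> [1, 1, -13] -> [-13] -> [-13] -> 0
  [47, -38, -5, -39, -16, -34, 45, 50] -> [47, -38, -5] -> [-38, -5] -> [-5, -38] -> 1
  [31, -3, -31, 21, -9, -50, -9, -4] -> [31, -3, -31] -> [-31] -> [-31] -> 0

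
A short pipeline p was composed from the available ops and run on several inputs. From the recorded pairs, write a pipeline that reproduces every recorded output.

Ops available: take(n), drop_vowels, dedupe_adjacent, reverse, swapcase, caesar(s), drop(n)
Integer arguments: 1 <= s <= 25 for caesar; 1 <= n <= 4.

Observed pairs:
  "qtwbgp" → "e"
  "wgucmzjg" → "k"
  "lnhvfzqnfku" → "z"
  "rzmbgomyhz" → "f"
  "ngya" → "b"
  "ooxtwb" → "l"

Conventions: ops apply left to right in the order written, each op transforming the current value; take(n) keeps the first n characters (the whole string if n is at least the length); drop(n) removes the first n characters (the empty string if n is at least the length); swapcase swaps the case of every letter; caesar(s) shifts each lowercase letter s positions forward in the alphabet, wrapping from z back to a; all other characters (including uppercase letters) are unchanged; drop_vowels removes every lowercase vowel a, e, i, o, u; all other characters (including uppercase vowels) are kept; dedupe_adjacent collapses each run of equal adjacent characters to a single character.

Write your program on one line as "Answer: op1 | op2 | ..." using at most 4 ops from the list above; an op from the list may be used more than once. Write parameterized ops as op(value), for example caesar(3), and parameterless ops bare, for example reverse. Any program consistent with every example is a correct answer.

drop_vowels | caesar(14) | take(1)

Check, running the answer program on each example:
  "qtwbgp" -> "qtwbgp" -> "ehkpud" -> "e"
  "wgucmzjg" -> "wgcmzjg" -> "kuqanxu" -> "k"
  "lnhvfzqnfku" -> "lnhvfzqnfk" -> "zbvjtnebty" -> "z"
  "rzmbgomyhz" -> "rzmbgmyhz" -> "fnapuamvn" -> "f"
  "ngya" -> "ngy" -> "bum" -> "b"
  "ooxtwb" -> "xtwb" -> "lhkp" -> "l"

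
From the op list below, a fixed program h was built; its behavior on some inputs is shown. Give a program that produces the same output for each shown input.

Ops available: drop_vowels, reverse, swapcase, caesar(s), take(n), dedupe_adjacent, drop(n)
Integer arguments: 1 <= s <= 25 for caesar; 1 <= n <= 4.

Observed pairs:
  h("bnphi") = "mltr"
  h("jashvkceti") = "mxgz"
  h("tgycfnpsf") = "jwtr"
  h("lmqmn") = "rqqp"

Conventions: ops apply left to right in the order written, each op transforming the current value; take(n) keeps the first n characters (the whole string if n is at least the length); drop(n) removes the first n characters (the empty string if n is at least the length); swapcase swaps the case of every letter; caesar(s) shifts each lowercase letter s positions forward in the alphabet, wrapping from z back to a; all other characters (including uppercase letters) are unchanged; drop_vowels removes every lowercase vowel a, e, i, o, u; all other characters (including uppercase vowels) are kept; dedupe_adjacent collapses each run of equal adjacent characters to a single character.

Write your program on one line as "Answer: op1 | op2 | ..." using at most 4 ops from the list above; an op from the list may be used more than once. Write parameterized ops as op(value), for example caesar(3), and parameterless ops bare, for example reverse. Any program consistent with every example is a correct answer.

reverse | caesar(4) | drop_vowels | take(4)

Check, running the answer program on each example:
  "bnphi" -> "ihpnb" -> "mltrf" -> "mltrf" -> "mltr"
  "jashvkceti" -> "iteckvhsaj" -> "mxigozlwen" -> "mxgzlwn" -> "mxgz"
  "tgycfnpsf" -> "fspnfcygt" -> "jwtrjgckx" -> "jwtrjgckx" -> "jwtr"
  "lmqmn" -> "nmqml" -> "rquqp" -> "rqqp" -> "rqqp"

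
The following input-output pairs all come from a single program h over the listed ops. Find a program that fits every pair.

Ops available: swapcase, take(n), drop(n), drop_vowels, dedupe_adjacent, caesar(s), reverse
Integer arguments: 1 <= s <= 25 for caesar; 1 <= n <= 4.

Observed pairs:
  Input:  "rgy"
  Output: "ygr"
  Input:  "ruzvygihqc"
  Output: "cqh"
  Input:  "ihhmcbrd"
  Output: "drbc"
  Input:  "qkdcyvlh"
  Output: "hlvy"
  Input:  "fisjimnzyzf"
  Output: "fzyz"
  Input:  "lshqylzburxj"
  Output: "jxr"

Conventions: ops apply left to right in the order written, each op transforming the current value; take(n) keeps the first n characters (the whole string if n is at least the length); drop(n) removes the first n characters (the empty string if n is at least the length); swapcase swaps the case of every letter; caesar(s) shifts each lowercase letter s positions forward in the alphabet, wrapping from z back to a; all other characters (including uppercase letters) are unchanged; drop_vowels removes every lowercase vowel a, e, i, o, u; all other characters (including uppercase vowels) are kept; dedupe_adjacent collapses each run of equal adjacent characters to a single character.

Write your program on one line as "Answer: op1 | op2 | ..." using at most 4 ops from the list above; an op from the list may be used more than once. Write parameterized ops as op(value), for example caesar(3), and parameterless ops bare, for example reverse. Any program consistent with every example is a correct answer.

reverse | take(4) | drop_vowels

Check, running the answer program on each example:
  "rgy" -> "ygr" -> "ygr" -> "ygr"
  "ruzvygihqc" -> "cqhigyvzur" -> "cqhi" -> "cqh"
  "ihhmcbrd" -> "drbcmhhi" -> "drbc" -> "drbc"
  "qkdcyvlh" -> "hlvycdkq" -> "hlvy" -> "hlvy"
  "fisjimnzyzf" -> "fzyznmijsif" -> "fzyz" -> "fzyz"
  "lshqylzburxj" -> "jxrubzlyqhsl" -> "jxru" -> "jxr"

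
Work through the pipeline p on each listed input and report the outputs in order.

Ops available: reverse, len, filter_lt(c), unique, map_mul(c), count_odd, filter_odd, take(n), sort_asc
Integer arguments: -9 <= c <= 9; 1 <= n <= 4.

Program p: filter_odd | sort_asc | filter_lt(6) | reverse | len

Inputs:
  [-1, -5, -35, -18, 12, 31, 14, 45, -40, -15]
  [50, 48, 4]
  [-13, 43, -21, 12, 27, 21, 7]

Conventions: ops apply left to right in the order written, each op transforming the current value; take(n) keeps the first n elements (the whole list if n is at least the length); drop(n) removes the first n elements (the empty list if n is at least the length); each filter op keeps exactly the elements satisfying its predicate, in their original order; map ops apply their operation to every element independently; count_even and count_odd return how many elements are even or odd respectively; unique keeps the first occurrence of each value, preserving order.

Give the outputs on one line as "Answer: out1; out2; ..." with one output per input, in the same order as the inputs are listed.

Execution, op by op:
  [-1, -5, -35, -18, 12, 31, 14, 45, -40, -15] -> [-1, -5, -35, 31, 45, -15] -> [-35, -15, -5, -1, 31, 45] -> [-35, -15, -5, -1] -> [-1, -5, -15, -35] -> 4
  [50, 48, 4] -> [] -> [] -> [] -> [] -> 0
  [-13, 43, -21, 12, 27, 21, 7] -> [-13, 43, -21, 27, 21, 7] -> [-21, -13, 7, 21, 27, 43] -> [-21, -13] -> [-13, -21] -> 2

4; 0; 2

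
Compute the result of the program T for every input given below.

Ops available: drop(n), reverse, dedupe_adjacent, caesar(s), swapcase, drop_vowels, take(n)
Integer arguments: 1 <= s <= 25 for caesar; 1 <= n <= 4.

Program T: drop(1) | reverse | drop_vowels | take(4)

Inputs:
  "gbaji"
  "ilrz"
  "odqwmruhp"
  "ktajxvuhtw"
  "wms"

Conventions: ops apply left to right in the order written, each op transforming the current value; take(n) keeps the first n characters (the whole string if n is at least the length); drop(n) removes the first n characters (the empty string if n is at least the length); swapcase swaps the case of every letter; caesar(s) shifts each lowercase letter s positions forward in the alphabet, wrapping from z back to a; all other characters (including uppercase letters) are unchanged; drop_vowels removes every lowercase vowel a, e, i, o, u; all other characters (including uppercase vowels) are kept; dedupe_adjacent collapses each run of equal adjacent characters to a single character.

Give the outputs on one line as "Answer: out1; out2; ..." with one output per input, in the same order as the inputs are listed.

Execution, op by op:
  "gbaji" -> "baji" -> "ijab" -> "jb" -> "jb"
  "ilrz" -> "lrz" -> "zrl" -> "zrl" -> "zrl"
  "odqwmruhp" -> "dqwmruhp" -> "phurmwqd" -> "phrmwqd" -> "phrm"
  "ktajxvuhtw" -> "tajxvuhtw" -> "wthuvxjat" -> "wthvxjt" -> "wthv"
  "wms" -> "ms" -> "sm" -> "sm" -> "sm"

"jb"; "zrl"; "phrm"; "wthv"; "sm"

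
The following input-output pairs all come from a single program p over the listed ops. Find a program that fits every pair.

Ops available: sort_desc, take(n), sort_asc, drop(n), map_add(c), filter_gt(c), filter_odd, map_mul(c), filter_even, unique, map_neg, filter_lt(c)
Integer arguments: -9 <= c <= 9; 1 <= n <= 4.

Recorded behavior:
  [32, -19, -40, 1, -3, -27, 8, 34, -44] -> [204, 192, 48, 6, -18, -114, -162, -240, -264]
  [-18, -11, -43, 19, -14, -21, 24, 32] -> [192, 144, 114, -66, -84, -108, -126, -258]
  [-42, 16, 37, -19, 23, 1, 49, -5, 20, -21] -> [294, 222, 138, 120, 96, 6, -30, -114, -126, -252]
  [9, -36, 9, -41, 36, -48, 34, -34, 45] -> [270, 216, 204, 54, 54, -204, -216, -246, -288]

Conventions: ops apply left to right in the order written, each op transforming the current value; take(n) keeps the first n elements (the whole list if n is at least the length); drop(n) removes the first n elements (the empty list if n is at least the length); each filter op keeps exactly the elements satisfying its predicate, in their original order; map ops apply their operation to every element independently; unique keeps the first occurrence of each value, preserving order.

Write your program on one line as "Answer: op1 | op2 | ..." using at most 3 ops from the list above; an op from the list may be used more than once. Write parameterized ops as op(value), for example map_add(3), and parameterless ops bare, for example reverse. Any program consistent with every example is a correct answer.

map_neg | map_mul(-6) | sort_desc

Check, running the answer program on each example:
  [32, -19, -40, 1, -3, -27, 8, 34, -44] -> [-32, 19, 40, -1, 3, 27, -8, -34, 44] -> [192, -114, -240, 6, -18, -162, 48, 204, -264] -> [204, 192, 48, 6, -18, -114, -162, -240, -264]
  [-18, -11, -43, 19, -14, -21, 24, 32] -> [18, 11, 43, -19, 14, 21, -24, -32] -> [-108, -66, -258, 114, -84, -126, 144, 192] -> [192, 144, 114, -66, -84, -108, -126, -258]
  [-42, 16, 37, -19, 23, 1, 49, -5, 20, -21] -> [42, -16, -37, 19, -23, -1, -49, 5, -20, 21] -> [-252, 96, 222, -114, 138, 6, 294, -30, 120, -126] -> [294, 222, 138, 120, 96, 6, -30, -114, -126, -252]
  [9, -36, 9, -41, 36, -48, 34, -34, 45] -> [-9, 36, -9, 41, -36, 48, -34, 34, -45] -> [54, -216, 54, -246, 216, -288, 204, -204, 270] -> [270, 216, 204, 54, 54, -204, -216, -246, -288]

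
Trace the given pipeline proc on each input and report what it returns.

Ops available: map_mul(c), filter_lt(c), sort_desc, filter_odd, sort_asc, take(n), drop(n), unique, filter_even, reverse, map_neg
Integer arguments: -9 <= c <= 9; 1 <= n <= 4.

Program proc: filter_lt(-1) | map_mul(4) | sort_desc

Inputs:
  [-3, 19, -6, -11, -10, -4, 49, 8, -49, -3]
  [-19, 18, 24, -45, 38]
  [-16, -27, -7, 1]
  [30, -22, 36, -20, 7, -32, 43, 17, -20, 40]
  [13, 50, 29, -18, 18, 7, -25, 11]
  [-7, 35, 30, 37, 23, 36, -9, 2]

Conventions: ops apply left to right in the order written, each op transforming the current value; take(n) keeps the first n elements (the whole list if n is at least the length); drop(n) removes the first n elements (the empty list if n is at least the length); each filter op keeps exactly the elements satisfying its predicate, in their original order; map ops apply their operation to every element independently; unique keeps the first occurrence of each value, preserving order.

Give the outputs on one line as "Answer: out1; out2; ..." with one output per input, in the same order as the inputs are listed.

[-12, -12, -16, -24, -40, -44, -196]; [-76, -180]; [-28, -64, -108]; [-80, -80, -88, -128]; [-72, -100]; [-28, -36]

Execution, op by op:
  [-3, 19, -6, -11, -10, -4, 49, 8, -49, -3] -> [-3, -6, -11, -10, -4, -49, -3] -> [-12, -24, -44, -40, -16, -196, -12] -> [-12, -12, -16, -24, -40, -44, -196]
  [-19, 18, 24, -45, 38] -> [-19, -45] -> [-76, -180] -> [-76, -180]
  [-16, -27, -7, 1] -> [-16, -27, -7] -> [-64, -108, -28] -> [-28, -64, -108]
  [30, -22, 36, -20, 7, -32, 43, 17, -20, 40] -> [-22, -20, -32, -20] -> [-88, -80, -128, -80] -> [-80, -80, -88, -128]
  [13, 50, 29, -18, 18, 7, -25, 11] -> [-18, -25] -> [-72, -100] -> [-72, -100]
  [-7, 35, 30, 37, 23, 36, -9, 2] -> [-7, -9] -> [-28, -36] -> [-28, -36]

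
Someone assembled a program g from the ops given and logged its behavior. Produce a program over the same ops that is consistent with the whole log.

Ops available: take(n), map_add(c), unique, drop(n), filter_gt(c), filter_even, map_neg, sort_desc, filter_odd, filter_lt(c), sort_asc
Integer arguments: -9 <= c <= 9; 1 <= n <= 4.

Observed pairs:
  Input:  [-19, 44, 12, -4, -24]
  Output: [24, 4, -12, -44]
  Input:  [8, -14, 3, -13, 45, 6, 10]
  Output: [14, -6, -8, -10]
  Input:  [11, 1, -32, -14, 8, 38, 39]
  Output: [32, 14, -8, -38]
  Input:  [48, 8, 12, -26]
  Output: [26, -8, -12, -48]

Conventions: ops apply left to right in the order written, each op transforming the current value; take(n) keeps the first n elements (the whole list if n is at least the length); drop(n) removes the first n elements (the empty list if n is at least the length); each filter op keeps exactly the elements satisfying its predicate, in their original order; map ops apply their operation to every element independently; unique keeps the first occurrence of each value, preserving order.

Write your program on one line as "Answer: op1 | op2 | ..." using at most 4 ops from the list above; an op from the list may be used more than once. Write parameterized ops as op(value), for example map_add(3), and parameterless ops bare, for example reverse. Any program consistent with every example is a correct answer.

sort_asc | filter_even | map_neg

Check, running the answer program on each example:
  [-19, 44, 12, -4, -24] -> [-24, -19, -4, 12, 44] -> [-24, -4, 12, 44] -> [24, 4, -12, -44]
  [8, -14, 3, -13, 45, 6, 10] -> [-14, -13, 3, 6, 8, 10, 45] -> [-14, 6, 8, 10] -> [14, -6, -8, -10]
  [11, 1, -32, -14, 8, 38, 39] -> [-32, -14, 1, 8, 11, 38, 39] -> [-32, -14, 8, 38] -> [32, 14, -8, -38]
  [48, 8, 12, -26] -> [-26, 8, 12, 48] -> [-26, 8, 12, 48] -> [26, -8, -12, -48]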